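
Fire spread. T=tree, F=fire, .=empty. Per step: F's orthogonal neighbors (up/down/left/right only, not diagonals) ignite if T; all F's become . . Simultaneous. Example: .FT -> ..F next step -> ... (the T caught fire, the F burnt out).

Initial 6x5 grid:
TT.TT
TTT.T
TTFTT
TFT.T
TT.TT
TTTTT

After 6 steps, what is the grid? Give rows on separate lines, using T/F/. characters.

Step 1: 6 trees catch fire, 2 burn out
  TT.TT
  TTF.T
  TF.FT
  F.F.T
  TF.TT
  TTTTT
Step 2: 5 trees catch fire, 6 burn out
  TT.TT
  TF..T
  F...F
  ....T
  F..TT
  TFTTT
Step 3: 6 trees catch fire, 5 burn out
  TF.TT
  F...F
  .....
  ....F
  ...TT
  F.FTT
Step 4: 4 trees catch fire, 6 burn out
  F..TF
  .....
  .....
  .....
  ...TF
  ...FT
Step 5: 3 trees catch fire, 4 burn out
  ...F.
  .....
  .....
  .....
  ...F.
  ....F
Step 6: 0 trees catch fire, 3 burn out
  .....
  .....
  .....
  .....
  .....
  .....

.....
.....
.....
.....
.....
.....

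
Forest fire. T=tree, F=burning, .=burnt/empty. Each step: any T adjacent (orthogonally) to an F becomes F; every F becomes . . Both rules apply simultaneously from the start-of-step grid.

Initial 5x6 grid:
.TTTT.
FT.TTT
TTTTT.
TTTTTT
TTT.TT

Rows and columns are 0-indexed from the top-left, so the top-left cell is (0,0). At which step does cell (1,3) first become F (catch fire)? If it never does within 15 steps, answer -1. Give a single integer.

Step 1: cell (1,3)='T' (+2 fires, +1 burnt)
Step 2: cell (1,3)='T' (+3 fires, +2 burnt)
Step 3: cell (1,3)='T' (+4 fires, +3 burnt)
Step 4: cell (1,3)='T' (+4 fires, +4 burnt)
Step 5: cell (1,3)='F' (+5 fires, +4 burnt)
  -> target ignites at step 5
Step 6: cell (1,3)='.' (+2 fires, +5 burnt)
Step 7: cell (1,3)='.' (+3 fires, +2 burnt)
Step 8: cell (1,3)='.' (+1 fires, +3 burnt)
Step 9: cell (1,3)='.' (+0 fires, +1 burnt)
  fire out at step 9

5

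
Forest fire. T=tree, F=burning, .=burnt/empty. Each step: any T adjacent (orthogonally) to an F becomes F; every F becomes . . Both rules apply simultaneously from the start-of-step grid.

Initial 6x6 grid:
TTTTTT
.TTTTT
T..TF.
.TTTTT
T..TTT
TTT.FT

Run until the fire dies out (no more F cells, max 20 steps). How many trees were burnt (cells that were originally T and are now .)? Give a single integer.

Step 1: +5 fires, +2 burnt (F count now 5)
Step 2: +7 fires, +5 burnt (F count now 7)
Step 3: +4 fires, +7 burnt (F count now 4)
Step 4: +3 fires, +4 burnt (F count now 3)
Step 5: +1 fires, +3 burnt (F count now 1)
Step 6: +1 fires, +1 burnt (F count now 1)
Step 7: +0 fires, +1 burnt (F count now 0)
Fire out after step 7
Initially T: 26, now '.': 31
Total burnt (originally-T cells now '.'): 21

Answer: 21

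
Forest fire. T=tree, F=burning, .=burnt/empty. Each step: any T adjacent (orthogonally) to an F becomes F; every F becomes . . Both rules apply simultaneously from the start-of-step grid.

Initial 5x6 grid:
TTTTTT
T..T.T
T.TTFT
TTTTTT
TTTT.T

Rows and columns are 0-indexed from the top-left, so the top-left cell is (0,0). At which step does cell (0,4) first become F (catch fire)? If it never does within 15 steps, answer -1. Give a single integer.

Step 1: cell (0,4)='T' (+3 fires, +1 burnt)
Step 2: cell (0,4)='T' (+5 fires, +3 burnt)
Step 3: cell (0,4)='T' (+5 fires, +5 burnt)
Step 4: cell (0,4)='F' (+4 fires, +5 burnt)
  -> target ignites at step 4
Step 5: cell (0,4)='.' (+3 fires, +4 burnt)
Step 6: cell (0,4)='.' (+3 fires, +3 burnt)
Step 7: cell (0,4)='.' (+1 fires, +3 burnt)
Step 8: cell (0,4)='.' (+0 fires, +1 burnt)
  fire out at step 8

4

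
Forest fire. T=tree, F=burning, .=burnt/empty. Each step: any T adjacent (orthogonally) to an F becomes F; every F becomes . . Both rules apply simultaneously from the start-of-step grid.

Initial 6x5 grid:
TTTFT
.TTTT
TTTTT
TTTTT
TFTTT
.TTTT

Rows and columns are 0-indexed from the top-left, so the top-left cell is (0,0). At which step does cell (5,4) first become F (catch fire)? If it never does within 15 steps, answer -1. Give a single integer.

Step 1: cell (5,4)='T' (+7 fires, +2 burnt)
Step 2: cell (5,4)='T' (+9 fires, +7 burnt)
Step 3: cell (5,4)='T' (+8 fires, +9 burnt)
Step 4: cell (5,4)='F' (+2 fires, +8 burnt)
  -> target ignites at step 4
Step 5: cell (5,4)='.' (+0 fires, +2 burnt)
  fire out at step 5

4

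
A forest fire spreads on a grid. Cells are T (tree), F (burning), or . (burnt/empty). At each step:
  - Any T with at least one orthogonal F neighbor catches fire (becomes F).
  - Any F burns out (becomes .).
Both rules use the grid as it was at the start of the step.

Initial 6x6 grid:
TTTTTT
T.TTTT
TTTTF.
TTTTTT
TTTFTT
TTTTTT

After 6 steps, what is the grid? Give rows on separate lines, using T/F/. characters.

Step 1: 7 trees catch fire, 2 burn out
  TTTTTT
  T.TTFT
  TTTF..
  TTTFFT
  TTF.FT
  TTTFTT
Step 2: 10 trees catch fire, 7 burn out
  TTTTFT
  T.TF.F
  TTF...
  TTF..F
  TF...F
  TTF.FT
Step 3: 8 trees catch fire, 10 burn out
  TTTF.F
  T.F...
  TF....
  TF....
  F.....
  TF...F
Step 4: 4 trees catch fire, 8 burn out
  TTF...
  T.....
  F.....
  F.....
  ......
  F.....
Step 5: 2 trees catch fire, 4 burn out
  TF....
  F.....
  ......
  ......
  ......
  ......
Step 6: 1 trees catch fire, 2 burn out
  F.....
  ......
  ......
  ......
  ......
  ......

F.....
......
......
......
......
......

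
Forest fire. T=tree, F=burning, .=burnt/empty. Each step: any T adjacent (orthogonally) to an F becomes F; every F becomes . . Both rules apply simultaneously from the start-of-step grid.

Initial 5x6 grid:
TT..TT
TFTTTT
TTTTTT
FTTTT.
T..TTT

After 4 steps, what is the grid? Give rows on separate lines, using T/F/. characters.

Step 1: 7 trees catch fire, 2 burn out
  TF..TT
  F.FTTT
  FFTTTT
  .FTTT.
  F..TTT
Step 2: 4 trees catch fire, 7 burn out
  F...TT
  ...FTT
  ..FTTT
  ..FTT.
  ...TTT
Step 3: 3 trees catch fire, 4 burn out
  ....TT
  ....FT
  ...FTT
  ...FT.
  ...TTT
Step 4: 5 trees catch fire, 3 burn out
  ....FT
  .....F
  ....FT
  ....F.
  ...FTT

....FT
.....F
....FT
....F.
...FTT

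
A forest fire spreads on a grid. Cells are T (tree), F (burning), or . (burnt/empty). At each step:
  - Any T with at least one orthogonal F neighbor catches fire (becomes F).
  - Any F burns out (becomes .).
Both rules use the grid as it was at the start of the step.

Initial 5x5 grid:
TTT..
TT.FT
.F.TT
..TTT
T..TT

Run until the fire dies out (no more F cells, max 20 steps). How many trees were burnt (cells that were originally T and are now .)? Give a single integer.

Step 1: +3 fires, +2 burnt (F count now 3)
Step 2: +4 fires, +3 burnt (F count now 4)
Step 3: +5 fires, +4 burnt (F count now 5)
Step 4: +1 fires, +5 burnt (F count now 1)
Step 5: +0 fires, +1 burnt (F count now 0)
Fire out after step 5
Initially T: 14, now '.': 24
Total burnt (originally-T cells now '.'): 13

Answer: 13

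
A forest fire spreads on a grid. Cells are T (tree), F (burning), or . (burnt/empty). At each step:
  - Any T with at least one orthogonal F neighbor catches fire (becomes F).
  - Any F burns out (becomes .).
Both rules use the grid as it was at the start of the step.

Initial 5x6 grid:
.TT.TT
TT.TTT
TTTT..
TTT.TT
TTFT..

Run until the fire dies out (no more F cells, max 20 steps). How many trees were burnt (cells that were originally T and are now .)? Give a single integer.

Answer: 19

Derivation:
Step 1: +3 fires, +1 burnt (F count now 3)
Step 2: +3 fires, +3 burnt (F count now 3)
Step 3: +3 fires, +3 burnt (F count now 3)
Step 4: +3 fires, +3 burnt (F count now 3)
Step 5: +3 fires, +3 burnt (F count now 3)
Step 6: +3 fires, +3 burnt (F count now 3)
Step 7: +1 fires, +3 burnt (F count now 1)
Step 8: +0 fires, +1 burnt (F count now 0)
Fire out after step 8
Initially T: 21, now '.': 28
Total burnt (originally-T cells now '.'): 19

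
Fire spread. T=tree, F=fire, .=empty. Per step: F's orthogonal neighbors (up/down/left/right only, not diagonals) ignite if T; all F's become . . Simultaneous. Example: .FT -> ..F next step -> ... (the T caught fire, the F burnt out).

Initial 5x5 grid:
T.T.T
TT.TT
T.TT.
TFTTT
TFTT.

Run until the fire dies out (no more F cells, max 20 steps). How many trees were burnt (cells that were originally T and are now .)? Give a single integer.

Step 1: +4 fires, +2 burnt (F count now 4)
Step 2: +4 fires, +4 burnt (F count now 4)
Step 3: +3 fires, +4 burnt (F count now 3)
Step 4: +3 fires, +3 burnt (F count now 3)
Step 5: +1 fires, +3 burnt (F count now 1)
Step 6: +1 fires, +1 burnt (F count now 1)
Step 7: +0 fires, +1 burnt (F count now 0)
Fire out after step 7
Initially T: 17, now '.': 24
Total burnt (originally-T cells now '.'): 16

Answer: 16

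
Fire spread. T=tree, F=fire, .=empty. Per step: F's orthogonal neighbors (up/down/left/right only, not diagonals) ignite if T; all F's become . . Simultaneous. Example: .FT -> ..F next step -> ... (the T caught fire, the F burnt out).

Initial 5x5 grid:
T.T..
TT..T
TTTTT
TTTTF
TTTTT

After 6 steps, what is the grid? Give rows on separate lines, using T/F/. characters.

Step 1: 3 trees catch fire, 1 burn out
  T.T..
  TT..T
  TTTTF
  TTTF.
  TTTTF
Step 2: 4 trees catch fire, 3 burn out
  T.T..
  TT..F
  TTTF.
  TTF..
  TTTF.
Step 3: 3 trees catch fire, 4 burn out
  T.T..
  TT...
  TTF..
  TF...
  TTF..
Step 4: 3 trees catch fire, 3 burn out
  T.T..
  TT...
  TF...
  F....
  TF...
Step 5: 3 trees catch fire, 3 burn out
  T.T..
  TF...
  F....
  .....
  F....
Step 6: 1 trees catch fire, 3 burn out
  T.T..
  F....
  .....
  .....
  .....

T.T..
F....
.....
.....
.....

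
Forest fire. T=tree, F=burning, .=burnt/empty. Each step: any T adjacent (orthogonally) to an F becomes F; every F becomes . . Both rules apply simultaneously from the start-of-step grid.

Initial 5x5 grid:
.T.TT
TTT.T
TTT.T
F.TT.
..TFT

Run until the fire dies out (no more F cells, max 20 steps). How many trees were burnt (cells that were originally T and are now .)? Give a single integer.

Step 1: +4 fires, +2 burnt (F count now 4)
Step 2: +3 fires, +4 burnt (F count now 3)
Step 3: +2 fires, +3 burnt (F count now 2)
Step 4: +2 fires, +2 burnt (F count now 2)
Step 5: +0 fires, +2 burnt (F count now 0)
Fire out after step 5
Initially T: 15, now '.': 21
Total burnt (originally-T cells now '.'): 11

Answer: 11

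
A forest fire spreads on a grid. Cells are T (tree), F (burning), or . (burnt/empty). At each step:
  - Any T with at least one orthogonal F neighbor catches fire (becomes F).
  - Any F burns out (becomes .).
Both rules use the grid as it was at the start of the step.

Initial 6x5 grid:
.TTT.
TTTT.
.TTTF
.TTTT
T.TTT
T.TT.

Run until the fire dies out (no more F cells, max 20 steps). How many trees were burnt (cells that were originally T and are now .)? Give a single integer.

Answer: 19

Derivation:
Step 1: +2 fires, +1 burnt (F count now 2)
Step 2: +4 fires, +2 burnt (F count now 4)
Step 3: +5 fires, +4 burnt (F count now 5)
Step 4: +5 fires, +5 burnt (F count now 5)
Step 5: +3 fires, +5 burnt (F count now 3)
Step 6: +0 fires, +3 burnt (F count now 0)
Fire out after step 6
Initially T: 21, now '.': 28
Total burnt (originally-T cells now '.'): 19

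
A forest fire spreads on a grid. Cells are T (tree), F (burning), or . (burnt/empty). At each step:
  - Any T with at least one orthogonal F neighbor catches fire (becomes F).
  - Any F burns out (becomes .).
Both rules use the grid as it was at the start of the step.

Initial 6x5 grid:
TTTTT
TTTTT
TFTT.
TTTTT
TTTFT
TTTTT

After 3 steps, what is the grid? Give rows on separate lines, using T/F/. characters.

Step 1: 8 trees catch fire, 2 burn out
  TTTTT
  TFTTT
  F.FT.
  TFTFT
  TTF.F
  TTTFT
Step 2: 10 trees catch fire, 8 burn out
  TFTTT
  F.FTT
  ...F.
  F.F.F
  TF...
  TTF.F
Step 3: 5 trees catch fire, 10 burn out
  F.FTT
  ...FT
  .....
  .....
  F....
  TF...

F.FTT
...FT
.....
.....
F....
TF...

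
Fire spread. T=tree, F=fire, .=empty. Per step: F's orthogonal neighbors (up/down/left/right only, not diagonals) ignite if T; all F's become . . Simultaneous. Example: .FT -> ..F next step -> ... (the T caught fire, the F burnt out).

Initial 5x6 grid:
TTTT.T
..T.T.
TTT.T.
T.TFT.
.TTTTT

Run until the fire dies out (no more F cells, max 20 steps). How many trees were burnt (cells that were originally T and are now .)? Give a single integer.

Step 1: +3 fires, +1 burnt (F count now 3)
Step 2: +4 fires, +3 burnt (F count now 4)
Step 3: +5 fires, +4 burnt (F count now 5)
Step 4: +2 fires, +5 burnt (F count now 2)
Step 5: +3 fires, +2 burnt (F count now 3)
Step 6: +1 fires, +3 burnt (F count now 1)
Step 7: +0 fires, +1 burnt (F count now 0)
Fire out after step 7
Initially T: 19, now '.': 29
Total burnt (originally-T cells now '.'): 18

Answer: 18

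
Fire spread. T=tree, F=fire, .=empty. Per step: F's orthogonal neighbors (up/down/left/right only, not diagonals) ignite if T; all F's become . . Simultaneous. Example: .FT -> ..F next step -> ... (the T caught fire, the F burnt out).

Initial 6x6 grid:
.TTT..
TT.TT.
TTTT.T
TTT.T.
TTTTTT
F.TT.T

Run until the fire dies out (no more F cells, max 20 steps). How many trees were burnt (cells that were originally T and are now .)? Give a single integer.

Answer: 24

Derivation:
Step 1: +1 fires, +1 burnt (F count now 1)
Step 2: +2 fires, +1 burnt (F count now 2)
Step 3: +3 fires, +2 burnt (F count now 3)
Step 4: +5 fires, +3 burnt (F count now 5)
Step 5: +4 fires, +5 burnt (F count now 4)
Step 6: +4 fires, +4 burnt (F count now 4)
Step 7: +3 fires, +4 burnt (F count now 3)
Step 8: +2 fires, +3 burnt (F count now 2)
Step 9: +0 fires, +2 burnt (F count now 0)
Fire out after step 9
Initially T: 25, now '.': 35
Total burnt (originally-T cells now '.'): 24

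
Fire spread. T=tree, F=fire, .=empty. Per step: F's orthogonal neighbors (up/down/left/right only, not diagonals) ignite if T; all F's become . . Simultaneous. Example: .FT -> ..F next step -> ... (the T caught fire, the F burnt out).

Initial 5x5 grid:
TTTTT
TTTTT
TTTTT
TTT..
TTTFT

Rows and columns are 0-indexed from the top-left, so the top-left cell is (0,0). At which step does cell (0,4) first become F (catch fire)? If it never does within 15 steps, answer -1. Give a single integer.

Step 1: cell (0,4)='T' (+2 fires, +1 burnt)
Step 2: cell (0,4)='T' (+2 fires, +2 burnt)
Step 3: cell (0,4)='T' (+3 fires, +2 burnt)
Step 4: cell (0,4)='T' (+4 fires, +3 burnt)
Step 5: cell (0,4)='T' (+5 fires, +4 burnt)
Step 6: cell (0,4)='T' (+4 fires, +5 burnt)
Step 7: cell (0,4)='F' (+2 fires, +4 burnt)
  -> target ignites at step 7
Step 8: cell (0,4)='.' (+0 fires, +2 burnt)
  fire out at step 8

7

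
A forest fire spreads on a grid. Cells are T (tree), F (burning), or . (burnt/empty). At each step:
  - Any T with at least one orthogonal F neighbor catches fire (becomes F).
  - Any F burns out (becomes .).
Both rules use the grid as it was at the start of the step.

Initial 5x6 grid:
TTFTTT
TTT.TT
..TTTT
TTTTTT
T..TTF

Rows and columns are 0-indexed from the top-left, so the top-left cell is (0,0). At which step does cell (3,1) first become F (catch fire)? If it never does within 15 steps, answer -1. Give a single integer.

Step 1: cell (3,1)='T' (+5 fires, +2 burnt)
Step 2: cell (3,1)='T' (+7 fires, +5 burnt)
Step 3: cell (3,1)='T' (+8 fires, +7 burnt)
Step 4: cell (3,1)='F' (+1 fires, +8 burnt)
  -> target ignites at step 4
Step 5: cell (3,1)='.' (+1 fires, +1 burnt)
Step 6: cell (3,1)='.' (+1 fires, +1 burnt)
Step 7: cell (3,1)='.' (+0 fires, +1 burnt)
  fire out at step 7

4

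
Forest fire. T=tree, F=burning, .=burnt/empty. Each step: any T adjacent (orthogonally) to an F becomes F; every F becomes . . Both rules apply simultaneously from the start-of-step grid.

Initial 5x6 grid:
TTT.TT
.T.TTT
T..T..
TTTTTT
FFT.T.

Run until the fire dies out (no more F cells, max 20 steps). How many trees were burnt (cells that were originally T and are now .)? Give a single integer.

Answer: 15

Derivation:
Step 1: +3 fires, +2 burnt (F count now 3)
Step 2: +2 fires, +3 burnt (F count now 2)
Step 3: +1 fires, +2 burnt (F count now 1)
Step 4: +2 fires, +1 burnt (F count now 2)
Step 5: +3 fires, +2 burnt (F count now 3)
Step 6: +1 fires, +3 burnt (F count now 1)
Step 7: +2 fires, +1 burnt (F count now 2)
Step 8: +1 fires, +2 burnt (F count now 1)
Step 9: +0 fires, +1 burnt (F count now 0)
Fire out after step 9
Initially T: 19, now '.': 26
Total burnt (originally-T cells now '.'): 15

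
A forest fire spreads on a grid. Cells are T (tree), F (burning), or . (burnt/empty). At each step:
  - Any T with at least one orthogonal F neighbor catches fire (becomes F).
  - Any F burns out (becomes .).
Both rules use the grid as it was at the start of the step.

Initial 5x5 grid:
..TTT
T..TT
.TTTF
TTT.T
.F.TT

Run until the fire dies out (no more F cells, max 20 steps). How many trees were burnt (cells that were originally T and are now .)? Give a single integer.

Step 1: +4 fires, +2 burnt (F count now 4)
Step 2: +7 fires, +4 burnt (F count now 7)
Step 3: +2 fires, +7 burnt (F count now 2)
Step 4: +1 fires, +2 burnt (F count now 1)
Step 5: +0 fires, +1 burnt (F count now 0)
Fire out after step 5
Initially T: 15, now '.': 24
Total burnt (originally-T cells now '.'): 14

Answer: 14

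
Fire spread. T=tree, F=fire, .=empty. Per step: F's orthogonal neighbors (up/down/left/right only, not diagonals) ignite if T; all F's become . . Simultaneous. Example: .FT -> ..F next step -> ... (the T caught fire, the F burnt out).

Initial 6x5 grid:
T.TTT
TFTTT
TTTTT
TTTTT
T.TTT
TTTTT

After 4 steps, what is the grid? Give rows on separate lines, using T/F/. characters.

Step 1: 3 trees catch fire, 1 burn out
  T.TTT
  F.FTT
  TFTTT
  TTTTT
  T.TTT
  TTTTT
Step 2: 6 trees catch fire, 3 burn out
  F.FTT
  ...FT
  F.FTT
  TFTTT
  T.TTT
  TTTTT
Step 3: 5 trees catch fire, 6 burn out
  ...FT
  ....F
  ...FT
  F.FTT
  T.TTT
  TTTTT
Step 4: 5 trees catch fire, 5 burn out
  ....F
  .....
  ....F
  ...FT
  F.FTT
  TTTTT

....F
.....
....F
...FT
F.FTT
TTTTT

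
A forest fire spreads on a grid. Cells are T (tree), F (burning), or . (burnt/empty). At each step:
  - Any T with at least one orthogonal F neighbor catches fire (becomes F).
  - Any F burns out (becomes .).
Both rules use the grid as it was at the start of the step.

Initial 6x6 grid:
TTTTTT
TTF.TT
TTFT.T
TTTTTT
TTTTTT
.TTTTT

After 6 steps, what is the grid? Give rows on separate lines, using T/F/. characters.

Step 1: 5 trees catch fire, 2 burn out
  TTFTTT
  TF..TT
  TF.F.T
  TTFTTT
  TTTTTT
  .TTTTT
Step 2: 7 trees catch fire, 5 burn out
  TF.FTT
  F...TT
  F....T
  TF.FTT
  TTFTTT
  .TTTTT
Step 3: 7 trees catch fire, 7 burn out
  F...FT
  ....TT
  .....T
  F...FT
  TF.FTT
  .TFTTT
Step 4: 7 trees catch fire, 7 burn out
  .....F
  ....FT
  .....T
  .....F
  F...FT
  .F.FTT
Step 5: 4 trees catch fire, 7 burn out
  ......
  .....F
  .....F
  ......
  .....F
  ....FT
Step 6: 1 trees catch fire, 4 burn out
  ......
  ......
  ......
  ......
  ......
  .....F

......
......
......
......
......
.....F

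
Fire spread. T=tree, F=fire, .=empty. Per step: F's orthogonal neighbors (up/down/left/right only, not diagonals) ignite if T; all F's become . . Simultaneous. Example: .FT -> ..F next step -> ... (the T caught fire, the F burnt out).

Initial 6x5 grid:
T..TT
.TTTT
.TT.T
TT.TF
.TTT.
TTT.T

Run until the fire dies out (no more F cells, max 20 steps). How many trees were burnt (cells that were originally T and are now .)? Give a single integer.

Step 1: +2 fires, +1 burnt (F count now 2)
Step 2: +2 fires, +2 burnt (F count now 2)
Step 3: +3 fires, +2 burnt (F count now 3)
Step 4: +4 fires, +3 burnt (F count now 4)
Step 5: +4 fires, +4 burnt (F count now 4)
Step 6: +3 fires, +4 burnt (F count now 3)
Step 7: +0 fires, +3 burnt (F count now 0)
Fire out after step 7
Initially T: 20, now '.': 28
Total burnt (originally-T cells now '.'): 18

Answer: 18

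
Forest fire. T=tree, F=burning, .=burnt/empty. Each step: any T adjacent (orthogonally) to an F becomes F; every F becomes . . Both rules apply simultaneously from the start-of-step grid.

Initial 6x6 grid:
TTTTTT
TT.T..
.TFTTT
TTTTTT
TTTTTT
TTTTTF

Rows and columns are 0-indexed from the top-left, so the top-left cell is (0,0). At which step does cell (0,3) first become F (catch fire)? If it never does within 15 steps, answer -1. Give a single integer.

Step 1: cell (0,3)='T' (+5 fires, +2 burnt)
Step 2: cell (0,3)='T' (+9 fires, +5 burnt)
Step 3: cell (0,3)='F' (+9 fires, +9 burnt)
  -> target ignites at step 3
Step 4: cell (0,3)='.' (+5 fires, +9 burnt)
Step 5: cell (0,3)='.' (+2 fires, +5 burnt)
Step 6: cell (0,3)='.' (+0 fires, +2 burnt)
  fire out at step 6

3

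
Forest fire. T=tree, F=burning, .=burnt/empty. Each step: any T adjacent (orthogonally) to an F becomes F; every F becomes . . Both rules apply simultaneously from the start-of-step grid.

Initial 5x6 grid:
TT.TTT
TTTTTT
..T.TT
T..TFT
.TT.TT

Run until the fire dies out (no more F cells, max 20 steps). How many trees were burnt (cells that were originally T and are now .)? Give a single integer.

Step 1: +4 fires, +1 burnt (F count now 4)
Step 2: +3 fires, +4 burnt (F count now 3)
Step 3: +3 fires, +3 burnt (F count now 3)
Step 4: +3 fires, +3 burnt (F count now 3)
Step 5: +2 fires, +3 burnt (F count now 2)
Step 6: +2 fires, +2 burnt (F count now 2)
Step 7: +1 fires, +2 burnt (F count now 1)
Step 8: +0 fires, +1 burnt (F count now 0)
Fire out after step 8
Initially T: 21, now '.': 27
Total burnt (originally-T cells now '.'): 18

Answer: 18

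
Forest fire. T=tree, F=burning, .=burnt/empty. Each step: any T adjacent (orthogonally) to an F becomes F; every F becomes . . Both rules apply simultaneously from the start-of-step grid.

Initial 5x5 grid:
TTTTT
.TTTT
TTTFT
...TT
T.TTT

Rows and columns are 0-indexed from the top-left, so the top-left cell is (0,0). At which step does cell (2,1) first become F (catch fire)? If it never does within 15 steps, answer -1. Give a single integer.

Step 1: cell (2,1)='T' (+4 fires, +1 burnt)
Step 2: cell (2,1)='F' (+6 fires, +4 burnt)
  -> target ignites at step 2
Step 3: cell (2,1)='.' (+6 fires, +6 burnt)
Step 4: cell (2,1)='.' (+1 fires, +6 burnt)
Step 5: cell (2,1)='.' (+1 fires, +1 burnt)
Step 6: cell (2,1)='.' (+0 fires, +1 burnt)
  fire out at step 6

2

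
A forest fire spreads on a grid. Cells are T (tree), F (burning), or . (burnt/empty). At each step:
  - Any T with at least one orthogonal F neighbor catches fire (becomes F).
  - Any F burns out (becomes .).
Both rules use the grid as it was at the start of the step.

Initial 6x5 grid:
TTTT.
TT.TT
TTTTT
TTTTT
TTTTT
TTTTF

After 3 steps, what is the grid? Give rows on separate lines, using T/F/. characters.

Step 1: 2 trees catch fire, 1 burn out
  TTTT.
  TT.TT
  TTTTT
  TTTTT
  TTTTF
  TTTF.
Step 2: 3 trees catch fire, 2 burn out
  TTTT.
  TT.TT
  TTTTT
  TTTTF
  TTTF.
  TTF..
Step 3: 4 trees catch fire, 3 burn out
  TTTT.
  TT.TT
  TTTTF
  TTTF.
  TTF..
  TF...

TTTT.
TT.TT
TTTTF
TTTF.
TTF..
TF...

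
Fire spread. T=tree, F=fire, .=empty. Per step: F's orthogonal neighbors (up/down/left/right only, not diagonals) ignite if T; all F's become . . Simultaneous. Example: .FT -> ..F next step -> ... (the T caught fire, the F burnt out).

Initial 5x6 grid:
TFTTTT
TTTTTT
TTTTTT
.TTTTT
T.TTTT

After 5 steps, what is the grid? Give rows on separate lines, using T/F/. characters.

Step 1: 3 trees catch fire, 1 burn out
  F.FTTT
  TFTTTT
  TTTTTT
  .TTTTT
  T.TTTT
Step 2: 4 trees catch fire, 3 burn out
  ...FTT
  F.FTTT
  TFTTTT
  .TTTTT
  T.TTTT
Step 3: 5 trees catch fire, 4 burn out
  ....FT
  ...FTT
  F.FTTT
  .FTTTT
  T.TTTT
Step 4: 4 trees catch fire, 5 burn out
  .....F
  ....FT
  ...FTT
  ..FTTT
  T.TTTT
Step 5: 4 trees catch fire, 4 burn out
  ......
  .....F
  ....FT
  ...FTT
  T.FTTT

......
.....F
....FT
...FTT
T.FTTT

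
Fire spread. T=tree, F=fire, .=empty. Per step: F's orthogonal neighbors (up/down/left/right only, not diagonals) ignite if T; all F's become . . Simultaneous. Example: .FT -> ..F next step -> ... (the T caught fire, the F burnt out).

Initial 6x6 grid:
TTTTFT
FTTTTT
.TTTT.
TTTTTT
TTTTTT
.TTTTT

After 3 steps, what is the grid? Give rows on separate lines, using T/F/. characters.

Step 1: 5 trees catch fire, 2 burn out
  FTTF.F
  .FTTFT
  .TTTT.
  TTTTTT
  TTTTTT
  .TTTTT
Step 2: 7 trees catch fire, 5 burn out
  .FF...
  ..FF.F
  .FTTF.
  TTTTTT
  TTTTTT
  .TTTTT
Step 3: 4 trees catch fire, 7 burn out
  ......
  ......
  ..FF..
  TFTTFT
  TTTTTT
  .TTTTT

......
......
..FF..
TFTTFT
TTTTTT
.TTTTT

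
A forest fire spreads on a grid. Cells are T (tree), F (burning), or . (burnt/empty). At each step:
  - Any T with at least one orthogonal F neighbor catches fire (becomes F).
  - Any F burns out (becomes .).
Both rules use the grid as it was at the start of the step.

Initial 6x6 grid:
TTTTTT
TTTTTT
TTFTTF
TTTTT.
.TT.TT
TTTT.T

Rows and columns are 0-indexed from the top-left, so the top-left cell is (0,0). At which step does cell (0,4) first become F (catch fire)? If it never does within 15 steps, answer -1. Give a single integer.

Step 1: cell (0,4)='T' (+6 fires, +2 burnt)
Step 2: cell (0,4)='T' (+10 fires, +6 burnt)
Step 3: cell (0,4)='F' (+8 fires, +10 burnt)
  -> target ignites at step 3
Step 4: cell (0,4)='.' (+4 fires, +8 burnt)
Step 5: cell (0,4)='.' (+2 fires, +4 burnt)
Step 6: cell (0,4)='.' (+0 fires, +2 burnt)
  fire out at step 6

3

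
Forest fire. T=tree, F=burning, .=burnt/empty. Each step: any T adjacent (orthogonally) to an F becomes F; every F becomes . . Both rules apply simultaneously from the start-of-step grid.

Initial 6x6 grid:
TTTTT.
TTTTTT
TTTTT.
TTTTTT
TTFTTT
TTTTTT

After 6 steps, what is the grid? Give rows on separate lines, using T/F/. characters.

Step 1: 4 trees catch fire, 1 burn out
  TTTTT.
  TTTTTT
  TTTTT.
  TTFTTT
  TF.FTT
  TTFTTT
Step 2: 7 trees catch fire, 4 burn out
  TTTTT.
  TTTTTT
  TTFTT.
  TF.FTT
  F...FT
  TF.FTT
Step 3: 8 trees catch fire, 7 burn out
  TTTTT.
  TTFTTT
  TF.FT.
  F...FT
  .....F
  F...FT
Step 4: 7 trees catch fire, 8 burn out
  TTFTT.
  TF.FTT
  F...F.
  .....F
  ......
  .....F
Step 5: 4 trees catch fire, 7 burn out
  TF.FT.
  F...FT
  ......
  ......
  ......
  ......
Step 6: 3 trees catch fire, 4 burn out
  F...F.
  .....F
  ......
  ......
  ......
  ......

F...F.
.....F
......
......
......
......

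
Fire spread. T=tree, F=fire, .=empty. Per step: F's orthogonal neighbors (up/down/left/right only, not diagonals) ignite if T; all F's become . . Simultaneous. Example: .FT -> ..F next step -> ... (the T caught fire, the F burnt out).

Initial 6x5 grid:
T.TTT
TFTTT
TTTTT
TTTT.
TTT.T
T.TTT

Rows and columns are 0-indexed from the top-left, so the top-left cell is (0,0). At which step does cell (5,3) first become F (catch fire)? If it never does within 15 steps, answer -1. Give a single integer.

Step 1: cell (5,3)='T' (+3 fires, +1 burnt)
Step 2: cell (5,3)='T' (+6 fires, +3 burnt)
Step 3: cell (5,3)='T' (+6 fires, +6 burnt)
Step 4: cell (5,3)='T' (+5 fires, +6 burnt)
Step 5: cell (5,3)='T' (+2 fires, +5 burnt)
Step 6: cell (5,3)='F' (+1 fires, +2 burnt)
  -> target ignites at step 6
Step 7: cell (5,3)='.' (+1 fires, +1 burnt)
Step 8: cell (5,3)='.' (+1 fires, +1 burnt)
Step 9: cell (5,3)='.' (+0 fires, +1 burnt)
  fire out at step 9

6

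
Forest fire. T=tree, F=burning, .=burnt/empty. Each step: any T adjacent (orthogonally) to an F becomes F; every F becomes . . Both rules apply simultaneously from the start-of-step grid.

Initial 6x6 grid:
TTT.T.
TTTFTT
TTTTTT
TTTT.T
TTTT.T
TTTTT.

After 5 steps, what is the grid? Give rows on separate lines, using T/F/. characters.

Step 1: 3 trees catch fire, 1 burn out
  TTT.T.
  TTF.FT
  TTTFTT
  TTTT.T
  TTTT.T
  TTTTT.
Step 2: 7 trees catch fire, 3 burn out
  TTF.F.
  TF...F
  TTF.FT
  TTTF.T
  TTTT.T
  TTTTT.
Step 3: 6 trees catch fire, 7 burn out
  TF....
  F.....
  TF...F
  TTF..T
  TTTF.T
  TTTTT.
Step 4: 6 trees catch fire, 6 burn out
  F.....
  ......
  F.....
  TF...F
  TTF..T
  TTTFT.
Step 5: 5 trees catch fire, 6 burn out
  ......
  ......
  ......
  F.....
  TF...F
  TTF.F.

......
......
......
F.....
TF...F
TTF.F.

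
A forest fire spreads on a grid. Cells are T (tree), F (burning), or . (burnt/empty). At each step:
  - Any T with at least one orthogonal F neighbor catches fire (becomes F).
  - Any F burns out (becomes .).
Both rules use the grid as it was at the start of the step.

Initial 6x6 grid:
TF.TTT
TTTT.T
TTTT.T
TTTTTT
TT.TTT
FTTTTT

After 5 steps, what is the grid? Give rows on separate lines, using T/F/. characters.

Step 1: 4 trees catch fire, 2 burn out
  F..TTT
  TFTT.T
  TTTT.T
  TTTTTT
  FT.TTT
  .FTTTT
Step 2: 6 trees catch fire, 4 burn out
  ...TTT
  F.FT.T
  TFTT.T
  FTTTTT
  .F.TTT
  ..FTTT
Step 3: 5 trees catch fire, 6 burn out
  ...TTT
  ...F.T
  F.FT.T
  .FTTTT
  ...TTT
  ...FTT
Step 4: 5 trees catch fire, 5 burn out
  ...FTT
  .....T
  ...F.T
  ..FTTT
  ...FTT
  ....FT
Step 5: 4 trees catch fire, 5 burn out
  ....FT
  .....T
  .....T
  ...FTT
  ....FT
  .....F

....FT
.....T
.....T
...FTT
....FT
.....F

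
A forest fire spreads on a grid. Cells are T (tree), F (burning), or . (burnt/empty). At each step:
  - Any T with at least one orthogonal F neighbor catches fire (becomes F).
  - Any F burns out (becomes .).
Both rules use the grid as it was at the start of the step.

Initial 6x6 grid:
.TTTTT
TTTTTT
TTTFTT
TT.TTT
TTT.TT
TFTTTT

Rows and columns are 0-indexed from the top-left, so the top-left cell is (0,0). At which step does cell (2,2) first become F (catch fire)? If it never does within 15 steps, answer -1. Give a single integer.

Step 1: cell (2,2)='F' (+7 fires, +2 burnt)
  -> target ignites at step 1
Step 2: cell (2,2)='.' (+10 fires, +7 burnt)
Step 3: cell (2,2)='.' (+9 fires, +10 burnt)
Step 4: cell (2,2)='.' (+5 fires, +9 burnt)
Step 5: cell (2,2)='.' (+0 fires, +5 burnt)
  fire out at step 5

1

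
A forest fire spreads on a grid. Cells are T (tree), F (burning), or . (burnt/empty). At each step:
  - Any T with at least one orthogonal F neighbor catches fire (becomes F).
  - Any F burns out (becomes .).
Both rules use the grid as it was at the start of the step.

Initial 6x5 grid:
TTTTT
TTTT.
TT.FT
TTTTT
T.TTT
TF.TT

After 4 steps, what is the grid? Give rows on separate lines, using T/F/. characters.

Step 1: 4 trees catch fire, 2 burn out
  TTTTT
  TTTF.
  TT..F
  TTTFT
  T.TTT
  F..TT
Step 2: 6 trees catch fire, 4 burn out
  TTTFT
  TTF..
  TT...
  TTF.F
  F.TFT
  ...TT
Step 3: 8 trees catch fire, 6 burn out
  TTF.F
  TF...
  TT...
  FF...
  ..F.F
  ...FT
Step 4: 5 trees catch fire, 8 burn out
  TF...
  F....
  FF...
  .....
  .....
  ....F

TF...
F....
FF...
.....
.....
....F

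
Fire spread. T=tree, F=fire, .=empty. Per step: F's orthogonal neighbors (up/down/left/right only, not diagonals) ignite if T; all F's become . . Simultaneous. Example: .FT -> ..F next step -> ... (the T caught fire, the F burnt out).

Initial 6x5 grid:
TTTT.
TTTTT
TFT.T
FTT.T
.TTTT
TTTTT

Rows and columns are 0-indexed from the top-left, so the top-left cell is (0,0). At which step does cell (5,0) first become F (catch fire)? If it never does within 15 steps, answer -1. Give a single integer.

Step 1: cell (5,0)='T' (+4 fires, +2 burnt)
Step 2: cell (5,0)='T' (+5 fires, +4 burnt)
Step 3: cell (5,0)='T' (+5 fires, +5 burnt)
Step 4: cell (5,0)='F' (+5 fires, +5 burnt)
  -> target ignites at step 4
Step 5: cell (5,0)='.' (+3 fires, +5 burnt)
Step 6: cell (5,0)='.' (+2 fires, +3 burnt)
Step 7: cell (5,0)='.' (+0 fires, +2 burnt)
  fire out at step 7

4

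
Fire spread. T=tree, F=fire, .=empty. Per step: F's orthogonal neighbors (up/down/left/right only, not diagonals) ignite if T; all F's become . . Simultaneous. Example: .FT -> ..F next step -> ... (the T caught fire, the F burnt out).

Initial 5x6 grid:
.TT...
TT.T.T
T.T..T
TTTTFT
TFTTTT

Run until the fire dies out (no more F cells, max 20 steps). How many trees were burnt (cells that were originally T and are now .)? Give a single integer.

Step 1: +6 fires, +2 burnt (F count now 6)
Step 2: +5 fires, +6 burnt (F count now 5)
Step 3: +3 fires, +5 burnt (F count now 3)
Step 4: +1 fires, +3 burnt (F count now 1)
Step 5: +1 fires, +1 burnt (F count now 1)
Step 6: +1 fires, +1 burnt (F count now 1)
Step 7: +1 fires, +1 burnt (F count now 1)
Step 8: +0 fires, +1 burnt (F count now 0)
Fire out after step 8
Initially T: 19, now '.': 29
Total burnt (originally-T cells now '.'): 18

Answer: 18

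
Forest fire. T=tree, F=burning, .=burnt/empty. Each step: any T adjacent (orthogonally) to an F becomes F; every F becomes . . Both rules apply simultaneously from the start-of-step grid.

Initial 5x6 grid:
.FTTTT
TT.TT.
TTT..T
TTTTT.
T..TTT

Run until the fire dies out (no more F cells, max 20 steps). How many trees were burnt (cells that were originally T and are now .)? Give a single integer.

Step 1: +2 fires, +1 burnt (F count now 2)
Step 2: +3 fires, +2 burnt (F count now 3)
Step 3: +5 fires, +3 burnt (F count now 5)
Step 4: +4 fires, +5 burnt (F count now 4)
Step 5: +2 fires, +4 burnt (F count now 2)
Step 6: +2 fires, +2 burnt (F count now 2)
Step 7: +1 fires, +2 burnt (F count now 1)
Step 8: +1 fires, +1 burnt (F count now 1)
Step 9: +0 fires, +1 burnt (F count now 0)
Fire out after step 9
Initially T: 21, now '.': 29
Total burnt (originally-T cells now '.'): 20

Answer: 20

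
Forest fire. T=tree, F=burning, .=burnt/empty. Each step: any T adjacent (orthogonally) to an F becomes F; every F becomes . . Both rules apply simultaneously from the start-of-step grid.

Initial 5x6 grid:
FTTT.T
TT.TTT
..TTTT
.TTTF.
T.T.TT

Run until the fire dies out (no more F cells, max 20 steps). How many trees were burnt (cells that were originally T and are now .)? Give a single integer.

Answer: 19

Derivation:
Step 1: +5 fires, +2 burnt (F count now 5)
Step 2: +7 fires, +5 burnt (F count now 7)
Step 3: +6 fires, +7 burnt (F count now 6)
Step 4: +1 fires, +6 burnt (F count now 1)
Step 5: +0 fires, +1 burnt (F count now 0)
Fire out after step 5
Initially T: 20, now '.': 29
Total burnt (originally-T cells now '.'): 19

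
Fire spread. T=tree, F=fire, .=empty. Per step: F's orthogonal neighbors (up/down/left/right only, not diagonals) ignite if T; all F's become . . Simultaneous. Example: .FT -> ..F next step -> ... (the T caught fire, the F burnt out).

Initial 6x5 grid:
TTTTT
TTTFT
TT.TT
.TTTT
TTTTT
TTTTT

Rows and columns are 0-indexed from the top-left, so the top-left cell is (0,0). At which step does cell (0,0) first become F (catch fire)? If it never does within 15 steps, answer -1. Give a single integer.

Step 1: cell (0,0)='T' (+4 fires, +1 burnt)
Step 2: cell (0,0)='T' (+5 fires, +4 burnt)
Step 3: cell (0,0)='T' (+6 fires, +5 burnt)
Step 4: cell (0,0)='F' (+6 fires, +6 burnt)
  -> target ignites at step 4
Step 5: cell (0,0)='.' (+3 fires, +6 burnt)
Step 6: cell (0,0)='.' (+2 fires, +3 burnt)
Step 7: cell (0,0)='.' (+1 fires, +2 burnt)
Step 8: cell (0,0)='.' (+0 fires, +1 burnt)
  fire out at step 8

4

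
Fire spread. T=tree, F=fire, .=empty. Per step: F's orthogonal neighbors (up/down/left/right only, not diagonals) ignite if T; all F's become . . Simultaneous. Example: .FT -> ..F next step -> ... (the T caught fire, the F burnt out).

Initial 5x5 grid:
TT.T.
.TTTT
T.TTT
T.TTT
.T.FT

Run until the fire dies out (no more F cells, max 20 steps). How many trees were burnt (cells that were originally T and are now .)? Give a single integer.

Step 1: +2 fires, +1 burnt (F count now 2)
Step 2: +3 fires, +2 burnt (F count now 3)
Step 3: +3 fires, +3 burnt (F count now 3)
Step 4: +3 fires, +3 burnt (F count now 3)
Step 5: +1 fires, +3 burnt (F count now 1)
Step 6: +1 fires, +1 burnt (F count now 1)
Step 7: +1 fires, +1 burnt (F count now 1)
Step 8: +0 fires, +1 burnt (F count now 0)
Fire out after step 8
Initially T: 17, now '.': 22
Total burnt (originally-T cells now '.'): 14

Answer: 14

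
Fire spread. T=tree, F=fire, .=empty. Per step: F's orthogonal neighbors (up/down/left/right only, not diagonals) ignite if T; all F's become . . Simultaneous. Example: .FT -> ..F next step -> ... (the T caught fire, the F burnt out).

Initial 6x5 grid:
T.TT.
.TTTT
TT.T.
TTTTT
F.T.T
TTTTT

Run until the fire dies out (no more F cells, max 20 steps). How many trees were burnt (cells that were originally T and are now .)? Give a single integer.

Answer: 21

Derivation:
Step 1: +2 fires, +1 burnt (F count now 2)
Step 2: +3 fires, +2 burnt (F count now 3)
Step 3: +3 fires, +3 burnt (F count now 3)
Step 4: +4 fires, +3 burnt (F count now 4)
Step 5: +4 fires, +4 burnt (F count now 4)
Step 6: +3 fires, +4 burnt (F count now 3)
Step 7: +2 fires, +3 burnt (F count now 2)
Step 8: +0 fires, +2 burnt (F count now 0)
Fire out after step 8
Initially T: 22, now '.': 29
Total burnt (originally-T cells now '.'): 21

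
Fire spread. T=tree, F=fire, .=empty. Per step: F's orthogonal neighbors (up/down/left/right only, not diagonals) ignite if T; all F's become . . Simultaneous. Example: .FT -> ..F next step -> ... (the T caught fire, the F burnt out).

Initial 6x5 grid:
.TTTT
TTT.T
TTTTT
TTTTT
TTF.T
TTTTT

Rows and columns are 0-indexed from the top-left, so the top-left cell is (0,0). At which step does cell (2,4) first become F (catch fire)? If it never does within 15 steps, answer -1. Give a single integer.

Step 1: cell (2,4)='T' (+3 fires, +1 burnt)
Step 2: cell (2,4)='T' (+6 fires, +3 burnt)
Step 3: cell (2,4)='T' (+7 fires, +6 burnt)
Step 4: cell (2,4)='F' (+5 fires, +7 burnt)
  -> target ignites at step 4
Step 5: cell (2,4)='.' (+4 fires, +5 burnt)
Step 6: cell (2,4)='.' (+1 fires, +4 burnt)
Step 7: cell (2,4)='.' (+0 fires, +1 burnt)
  fire out at step 7

4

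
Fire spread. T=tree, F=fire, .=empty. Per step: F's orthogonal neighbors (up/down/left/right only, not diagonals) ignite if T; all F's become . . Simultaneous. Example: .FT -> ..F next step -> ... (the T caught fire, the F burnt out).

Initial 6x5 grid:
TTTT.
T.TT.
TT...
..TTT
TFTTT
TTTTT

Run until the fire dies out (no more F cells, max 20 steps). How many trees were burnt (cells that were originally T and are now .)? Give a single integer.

Step 1: +3 fires, +1 burnt (F count now 3)
Step 2: +4 fires, +3 burnt (F count now 4)
Step 3: +3 fires, +4 burnt (F count now 3)
Step 4: +2 fires, +3 burnt (F count now 2)
Step 5: +0 fires, +2 burnt (F count now 0)
Fire out after step 5
Initially T: 21, now '.': 21
Total burnt (originally-T cells now '.'): 12

Answer: 12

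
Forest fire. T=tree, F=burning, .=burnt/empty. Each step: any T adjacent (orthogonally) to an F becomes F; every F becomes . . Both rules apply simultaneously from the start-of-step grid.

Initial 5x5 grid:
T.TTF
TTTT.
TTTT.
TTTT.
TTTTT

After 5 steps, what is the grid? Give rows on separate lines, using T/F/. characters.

Step 1: 1 trees catch fire, 1 burn out
  T.TF.
  TTTT.
  TTTT.
  TTTT.
  TTTTT
Step 2: 2 trees catch fire, 1 burn out
  T.F..
  TTTF.
  TTTT.
  TTTT.
  TTTTT
Step 3: 2 trees catch fire, 2 burn out
  T....
  TTF..
  TTTF.
  TTTT.
  TTTTT
Step 4: 3 trees catch fire, 2 burn out
  T....
  TF...
  TTF..
  TTTF.
  TTTTT
Step 5: 4 trees catch fire, 3 burn out
  T....
  F....
  TF...
  TTF..
  TTTFT

T....
F....
TF...
TTF..
TTTFT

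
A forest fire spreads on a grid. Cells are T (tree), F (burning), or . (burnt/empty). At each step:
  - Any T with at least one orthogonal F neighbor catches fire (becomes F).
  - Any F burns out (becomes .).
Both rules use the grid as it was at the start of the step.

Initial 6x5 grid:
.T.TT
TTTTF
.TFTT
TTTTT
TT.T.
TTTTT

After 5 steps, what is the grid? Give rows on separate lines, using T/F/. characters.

Step 1: 7 trees catch fire, 2 burn out
  .T.TF
  TTFF.
  .F.FF
  TTFTT
  TT.T.
  TTTTT
Step 2: 5 trees catch fire, 7 burn out
  .T.F.
  TF...
  .....
  TF.FF
  TT.T.
  TTTTT
Step 3: 5 trees catch fire, 5 burn out
  .F...
  F....
  .....
  F....
  TF.F.
  TTTTT
Step 4: 3 trees catch fire, 5 burn out
  .....
  .....
  .....
  .....
  F....
  TFTFT
Step 5: 3 trees catch fire, 3 burn out
  .....
  .....
  .....
  .....
  .....
  F.F.F

.....
.....
.....
.....
.....
F.F.F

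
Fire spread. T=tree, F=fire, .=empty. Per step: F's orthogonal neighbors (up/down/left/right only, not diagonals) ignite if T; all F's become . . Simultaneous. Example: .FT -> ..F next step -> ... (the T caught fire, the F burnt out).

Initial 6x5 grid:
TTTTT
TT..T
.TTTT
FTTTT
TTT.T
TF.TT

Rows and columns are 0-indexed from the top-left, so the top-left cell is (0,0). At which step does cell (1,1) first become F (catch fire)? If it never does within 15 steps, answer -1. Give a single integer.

Step 1: cell (1,1)='T' (+4 fires, +2 burnt)
Step 2: cell (1,1)='T' (+3 fires, +4 burnt)
Step 3: cell (1,1)='F' (+3 fires, +3 burnt)
  -> target ignites at step 3
Step 4: cell (1,1)='.' (+4 fires, +3 burnt)
Step 5: cell (1,1)='.' (+4 fires, +4 burnt)
Step 6: cell (1,1)='.' (+3 fires, +4 burnt)
Step 7: cell (1,1)='.' (+2 fires, +3 burnt)
Step 8: cell (1,1)='.' (+0 fires, +2 burnt)
  fire out at step 8

3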